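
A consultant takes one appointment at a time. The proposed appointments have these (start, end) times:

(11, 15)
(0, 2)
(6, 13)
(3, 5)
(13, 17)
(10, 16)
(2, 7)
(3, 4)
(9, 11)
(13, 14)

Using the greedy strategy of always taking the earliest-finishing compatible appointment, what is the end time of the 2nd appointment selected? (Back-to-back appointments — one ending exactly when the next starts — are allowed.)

Sort by end time and greedily take each interval whose start is ≥ the last chosen end.
By end time: (0,2), (3,4), (3,5), (2,7), (9,11), (6,13), (13,14), (11,15), (10,16), (13,17).
Pick (0,2); next start ≥ 2 → (3,4); next start ≥ 4 → (9,11); next start ≥ 11 → (13,14).
Selected: (0,2) (3,4) (9,11) (13,14)

4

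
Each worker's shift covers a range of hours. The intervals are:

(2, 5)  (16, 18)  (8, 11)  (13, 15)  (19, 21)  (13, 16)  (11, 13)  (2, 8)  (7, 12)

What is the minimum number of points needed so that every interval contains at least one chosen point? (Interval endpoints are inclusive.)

5

By right end: [2,5]  [2,8]  [8,11]  [7,12]  [11,13]  [13,15]  [13,16]  [16,18]  [19,21]
[2,5] uncovered → point at 5; [8,11] uncovered → point at 11; [13,15] uncovered → point at 15; [16,18] uncovered → point at 18; [19,21] uncovered → point at 21.
Points: 5, 11, 15, 18, 21 (5 total).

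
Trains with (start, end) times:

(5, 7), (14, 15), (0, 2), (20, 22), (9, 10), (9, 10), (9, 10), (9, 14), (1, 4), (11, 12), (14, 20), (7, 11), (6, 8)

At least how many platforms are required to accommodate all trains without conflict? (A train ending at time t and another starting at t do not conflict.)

5

The answer is the maximum number of intervals overlapping at any instant.
Events (time:±→running): 0:+→1 1:+→2 2:-→1 4:-→0 5:+→1 6:+→2 7:-→1 7:+→2 8:-→1 9:+→2 9:+→3 9:+→4 9:+→5 … peak 5.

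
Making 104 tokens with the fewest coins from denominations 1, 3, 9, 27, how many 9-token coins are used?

2

104 = 3×27 + 2×9 + 1×3 + 2×1
Count of 9: 2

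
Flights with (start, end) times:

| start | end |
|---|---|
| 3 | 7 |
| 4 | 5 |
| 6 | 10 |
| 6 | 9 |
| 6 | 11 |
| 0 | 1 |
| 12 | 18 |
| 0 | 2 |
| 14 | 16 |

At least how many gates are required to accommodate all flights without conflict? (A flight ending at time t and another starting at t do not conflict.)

4

Count concurrent intervals with a sweep; the peak is the room count.
starts: [0, 0, 3, 4, 6, 6, 6, 12, 14]
ends:   [1, 2, 5, 7, 9, 10, 11, 16, 18]
s0→1 s0→2 e1→1 e2→0 s3→1 s4→2 e5→1 s6→2 s6→3 s6→4  — peak 4.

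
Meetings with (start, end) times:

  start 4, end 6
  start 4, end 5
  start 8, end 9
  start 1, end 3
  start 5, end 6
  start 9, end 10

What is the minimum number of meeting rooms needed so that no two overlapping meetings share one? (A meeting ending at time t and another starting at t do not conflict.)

Count concurrent intervals with a sweep; the peak is the room count.
Events (time:±→running): 1:+→1 3:-→0 4:+→1 4:+→2 … peak 2.

2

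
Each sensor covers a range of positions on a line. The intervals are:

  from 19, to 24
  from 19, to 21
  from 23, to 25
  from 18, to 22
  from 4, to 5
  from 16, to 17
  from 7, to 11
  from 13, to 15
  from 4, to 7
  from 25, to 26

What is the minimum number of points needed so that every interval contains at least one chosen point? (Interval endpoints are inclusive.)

6

By right end: [4,5]  [4,7]  [7,11]  [13,15]  [16,17]  [19,21]  [18,22]  [19,24]  [23,25]  [25,26]
[4,5] uncovered → point at 5; [7,11] uncovered → point at 11; [13,15] uncovered → point at 15; [16,17] uncovered → point at 17; [19,21] uncovered → point at 21; [23,25] uncovered → point at 25.
Points: 5, 11, 15, 17, 21, 25 (6 total).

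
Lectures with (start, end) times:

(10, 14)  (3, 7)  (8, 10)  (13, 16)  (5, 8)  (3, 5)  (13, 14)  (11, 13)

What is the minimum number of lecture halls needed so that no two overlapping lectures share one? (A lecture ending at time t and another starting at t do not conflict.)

3

The answer is the maximum number of intervals overlapping at any instant.
Events (time:±→running): 3:+→1 3:+→2 5:-→1 5:+→2 7:-→1 8:-→0 8:+→1 10:-→0 10:+→1 11:+→2 13:-→1 13:+→2 13:+→3 … peak 3.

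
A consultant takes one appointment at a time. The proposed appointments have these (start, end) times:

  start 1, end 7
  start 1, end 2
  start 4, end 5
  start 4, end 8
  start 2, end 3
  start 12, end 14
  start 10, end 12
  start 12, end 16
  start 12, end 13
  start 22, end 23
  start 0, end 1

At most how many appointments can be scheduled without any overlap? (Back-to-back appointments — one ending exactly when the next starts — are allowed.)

Sort by end time and greedily take each interval whose start is ≥ the last chosen end.
Sorted by end: (0,1)  (1,2)  (2,3)  (4,5)  (1,7)  (4,8)  (10,12)  (12,13)  (12,14)  (12,16)  (22,23)
take (0,1); take (1,2); take (2,3); take (4,5); take (10,12); take (12,13); take (22,23).
Selected 7 appointments.

7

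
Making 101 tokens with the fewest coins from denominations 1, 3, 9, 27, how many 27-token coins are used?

Greedy: take as many of the largest coin as possible, then repeat with the remainder.
101 = 3×27 + 2×9 + 2×1
Count of 27: 3

3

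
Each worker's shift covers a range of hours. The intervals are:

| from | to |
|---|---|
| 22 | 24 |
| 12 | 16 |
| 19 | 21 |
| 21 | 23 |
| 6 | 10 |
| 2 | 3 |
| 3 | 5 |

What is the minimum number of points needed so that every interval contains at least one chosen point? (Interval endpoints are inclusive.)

5

Process intervals by earliest right end; each time one isn't hit yet, stab at its right endpoint.
Sorted: [2,3] [3,5] [6,10] [12,16] [19,21] [21,23] [22,24]
{[2,3],[3,5]} hit by 3; {[6,10]} hit by 10; {[12,16]} hit by 16; {[19,21],[21,23]} hit by 21; {[22,24]} hit by 24.
Points: 3, 10, 16, 21, 24 (5 total).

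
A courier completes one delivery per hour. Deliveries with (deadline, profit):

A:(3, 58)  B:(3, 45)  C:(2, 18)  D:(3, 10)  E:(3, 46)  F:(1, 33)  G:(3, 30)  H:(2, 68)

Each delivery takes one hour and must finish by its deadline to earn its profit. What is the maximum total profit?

Take jobs in profit order; each goes to the latest open slot no later than its deadline.
By profit: H(d2,68), A(d3,58), E(d3,46), B(d3,45), F(d1,33), G(d3,30), C(d2,18), D(d3,10)
H→slot 2; A→slot 3; E→slot 1; B skipped; F skipped; G skipped; C skipped; D skipped.
Profit = 46 + 68 + 58 = 172

172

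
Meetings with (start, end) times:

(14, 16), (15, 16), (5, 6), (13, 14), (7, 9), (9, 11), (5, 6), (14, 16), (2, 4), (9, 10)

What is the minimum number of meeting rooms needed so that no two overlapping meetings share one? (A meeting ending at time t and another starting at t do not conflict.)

3

Events (time:±→running): 2:+→1 4:-→0 5:+→1 5:+→2 6:-→1 6:-→0 7:+→1 9:-→0 9:+→1 9:+→2 10:-→1 11:-→0 13:+→1 14:-→0 14:+→1 14:+→2 15:+→3 … peak 3.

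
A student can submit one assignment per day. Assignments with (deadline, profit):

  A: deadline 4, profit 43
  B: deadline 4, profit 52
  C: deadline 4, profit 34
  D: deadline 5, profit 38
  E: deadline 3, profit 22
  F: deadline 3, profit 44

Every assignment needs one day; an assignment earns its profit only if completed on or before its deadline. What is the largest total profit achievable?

211

Take jobs in profit order; each goes to the latest open slot no later than its deadline.
Profit order: B=52 F=44 A=43 D=38 C=34 E=22
Assign: B→slot 4, F→slot 3, A→slot 2, D→slot 5, C→slot 1, E skipped.
Slots: [1:C] [2:A] [3:F] [4:B] [5:D]
Profit = 34 + 43 + 44 + 52 + 38 = 211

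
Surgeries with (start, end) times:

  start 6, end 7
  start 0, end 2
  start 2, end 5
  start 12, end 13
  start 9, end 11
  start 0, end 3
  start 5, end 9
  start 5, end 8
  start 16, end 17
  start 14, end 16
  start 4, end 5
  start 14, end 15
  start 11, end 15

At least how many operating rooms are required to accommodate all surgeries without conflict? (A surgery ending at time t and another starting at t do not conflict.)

3

Count concurrent intervals with a sweep; the peak is the room count.
Events (time:±→running): 0:+→1 0:+→2 2:-→1 2:+→2 3:-→1 4:+→2 5:-→1 5:-→0 5:+→1 5:+→2 6:+→3 … peak 3.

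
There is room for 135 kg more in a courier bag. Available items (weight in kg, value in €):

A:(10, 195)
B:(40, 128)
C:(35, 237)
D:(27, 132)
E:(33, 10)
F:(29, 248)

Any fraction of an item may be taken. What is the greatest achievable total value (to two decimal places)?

920.80

Greedy by value/weight ratio, highest first.
Ratios (sorted): A 19.50, F 8.55, C 6.77, D 4.89, B 3.20, E 0.30
take A (10 @ 195); take F (29 @ 248); take C (35 @ 237); take D (27 @ 132); take 34/40 of B → 108.80. Capacity used 135/135.
Total value = 920.80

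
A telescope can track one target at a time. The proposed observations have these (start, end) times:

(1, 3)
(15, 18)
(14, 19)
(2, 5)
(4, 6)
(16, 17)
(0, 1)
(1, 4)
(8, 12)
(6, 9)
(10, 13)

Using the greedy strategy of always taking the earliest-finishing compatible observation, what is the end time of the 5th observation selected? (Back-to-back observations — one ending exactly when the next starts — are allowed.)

Order by finish time; keep every interval that doesn't clash with the previous kept one.
Sorted by end: (0,1)  (1,3)  (1,4)  (2,5)  (4,6)  (6,9)  (8,12)  (10,13)  (16,17)  (15,18)  (14,19)
take (0,1); take (1,3); skip (2,5); take (4,6); take (6,9); take (10,13); take (16,17).
Selected: (0,1) (1,3) (4,6) (6,9) (10,13) (16,17)

13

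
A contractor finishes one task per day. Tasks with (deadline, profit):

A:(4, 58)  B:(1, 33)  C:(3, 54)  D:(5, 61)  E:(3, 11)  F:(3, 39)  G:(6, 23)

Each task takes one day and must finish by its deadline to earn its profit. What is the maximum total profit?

268

Take jobs in profit order; each goes to the latest open slot no later than its deadline.
By profit: D(d5,61), A(d4,58), C(d3,54), F(d3,39), B(d1,33), G(d6,23), E(d3,11)
D→slot 5; A→slot 4; C→slot 3; F→slot 2; B→slot 1; G→slot 6; E skipped.
Profit = 33 + 39 + 54 + 58 + 61 + 23 = 268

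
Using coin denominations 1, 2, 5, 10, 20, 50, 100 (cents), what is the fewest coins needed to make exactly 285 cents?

6

285 − 2×100→85 − 1×50→35 − 1×20→15 − 1×10→5 − 1×5→0
Total coins = 2 + 1 + 1 + 1 + 1 = 6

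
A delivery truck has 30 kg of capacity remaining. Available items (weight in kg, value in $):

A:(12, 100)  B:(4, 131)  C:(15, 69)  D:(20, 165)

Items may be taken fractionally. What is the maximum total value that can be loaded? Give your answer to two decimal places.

Order: B (131/4=32.75) > A (100/12=8.33) > D (165/20=8.25) > C (69/15=4.60)
Fill: take B (4 @ 131) → take A (12 @ 100) → take 14/20 of D → 115.50; 30/30 used.
Total value = 346.50

346.50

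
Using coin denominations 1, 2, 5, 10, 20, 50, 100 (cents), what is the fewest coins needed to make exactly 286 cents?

7

286 − 2×100→86 − 1×50→36 − 1×20→16 − 1×10→6 − 1×5→1 − 1×1→0
Total coins = 2 + 1 + 1 + 1 + 1 + 1 = 7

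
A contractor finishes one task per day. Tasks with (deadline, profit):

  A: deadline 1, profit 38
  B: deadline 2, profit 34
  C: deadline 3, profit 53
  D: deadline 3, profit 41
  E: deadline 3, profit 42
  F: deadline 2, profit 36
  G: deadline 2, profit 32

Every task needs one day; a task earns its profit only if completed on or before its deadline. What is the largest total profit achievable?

By profit: C(d3,53), E(d3,42), D(d3,41), A(d1,38), F(d2,36), B(d2,34), G(d2,32)
C→slot 3; E→slot 2; D→slot 1; A skipped; F skipped; B skipped; G skipped.
Profit = 41 + 42 + 53 = 136

136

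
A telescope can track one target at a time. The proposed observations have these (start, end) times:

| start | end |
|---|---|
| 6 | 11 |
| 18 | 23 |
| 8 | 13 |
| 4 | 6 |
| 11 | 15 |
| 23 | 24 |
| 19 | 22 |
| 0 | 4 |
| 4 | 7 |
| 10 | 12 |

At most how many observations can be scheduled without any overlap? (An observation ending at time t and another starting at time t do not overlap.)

By end time: (0,4), (4,6), (4,7), (6,11), (10,12), (8,13), (11,15), (19,22), (18,23), (23,24).
Pick (0,4); next start ≥ 4 → (4,6); next start ≥ 6 → (6,11); next start ≥ 11 → (11,15); next start ≥ 15 → (19,22); next start ≥ 22 → (23,24).
Selected 6 observations.

6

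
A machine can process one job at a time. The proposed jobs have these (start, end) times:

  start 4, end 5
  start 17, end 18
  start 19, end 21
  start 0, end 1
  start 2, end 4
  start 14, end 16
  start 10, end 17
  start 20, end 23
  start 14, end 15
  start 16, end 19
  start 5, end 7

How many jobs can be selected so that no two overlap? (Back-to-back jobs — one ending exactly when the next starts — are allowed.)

7

By end time: (0,1), (2,4), (4,5), (5,7), (14,15), (14,16), (10,17), (17,18), (16,19), (19,21), (20,23).
Pick (0,1); next start ≥ 1 → (2,4); next start ≥ 4 → (4,5); next start ≥ 5 → (5,7); next start ≥ 7 → (14,15); next start ≥ 15 → (17,18); next start ≥ 18 → (19,21).
Selected 7 jobs.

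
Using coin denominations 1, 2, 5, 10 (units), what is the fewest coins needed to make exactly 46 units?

Greedy: take as many of the largest coin as possible, then repeat with the remainder.
46 − 4×10→6 − 1×5→1 − 1×1→0
Total coins = 4 + 1 + 1 = 6

6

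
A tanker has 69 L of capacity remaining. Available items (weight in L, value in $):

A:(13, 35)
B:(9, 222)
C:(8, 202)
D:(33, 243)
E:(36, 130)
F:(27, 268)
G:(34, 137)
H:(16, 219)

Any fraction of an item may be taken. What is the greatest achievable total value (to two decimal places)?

Sort by value per unit weight and fill in that order.
Order: C (202/8=25.25) > B (222/9=24.67) > H (219/16=13.69) > F (268/27=9.93) > D (243/33=7.36) > G (137/34=4.03) > E (130/36=3.61) > A (35/13=2.69)
Fill: take C (8 @ 202) → take B (9 @ 222) → take H (16 @ 219) → take F (27 @ 268) → take 9/33 of D → 66.27; 69/69 used.
Total value = 977.27

977.27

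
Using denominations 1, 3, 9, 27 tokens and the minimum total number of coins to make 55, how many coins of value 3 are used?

55 = 2×27 + 1×1
Count of 3: 0

0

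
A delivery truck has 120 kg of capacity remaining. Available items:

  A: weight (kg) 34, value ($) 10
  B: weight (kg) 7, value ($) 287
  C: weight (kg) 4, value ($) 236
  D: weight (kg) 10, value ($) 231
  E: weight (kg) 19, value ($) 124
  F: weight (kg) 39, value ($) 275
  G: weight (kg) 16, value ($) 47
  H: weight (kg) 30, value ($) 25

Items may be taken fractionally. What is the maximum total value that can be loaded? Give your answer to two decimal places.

Sort by value per unit weight and fill in that order.
Order: C (236/4=59.00) > B (287/7=41.00) > D (231/10=23.10) > F (275/39=7.05) > E (124/19=6.53) > G (47/16=2.94) > H (25/30=0.83) > A (10/34=0.29)
Fill: take C (4 @ 236) → take B (7 @ 287) → take D (10 @ 231) → take F (39 @ 275) → take E (19 @ 124) → take G (16 @ 47) → take 25/30 of H → 20.83; 120/120 used.
Total value = 1220.83

1220.83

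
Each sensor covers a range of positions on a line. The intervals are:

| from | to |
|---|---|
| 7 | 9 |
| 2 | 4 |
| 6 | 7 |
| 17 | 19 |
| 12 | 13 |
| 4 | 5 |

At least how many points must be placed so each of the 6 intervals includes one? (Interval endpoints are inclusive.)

By right end: [2,4]  [4,5]  [6,7]  [7,9]  [12,13]  [17,19]
[2,4] uncovered → point at 4; [6,7] uncovered → point at 7; [12,13] uncovered → point at 13; [17,19] uncovered → point at 19.
Points: 4, 7, 13, 19 (4 total).

4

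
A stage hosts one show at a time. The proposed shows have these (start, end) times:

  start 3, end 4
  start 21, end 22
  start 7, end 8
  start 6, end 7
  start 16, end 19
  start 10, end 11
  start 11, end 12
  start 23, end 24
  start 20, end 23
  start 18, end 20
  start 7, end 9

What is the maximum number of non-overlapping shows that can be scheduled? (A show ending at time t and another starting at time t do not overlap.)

Greedy by earliest finish: after sorting by end time, pick each interval compatible with the last pick.
Sorted by end: (3,4)  (6,7)  (7,8)  (7,9)  (10,11)  (11,12)  (16,19)  (18,20)  (21,22)  (20,23)  (23,24)
take (3,4); take (6,7); take (7,8); take (10,11); take (11,12); take (16,19); take (21,22); take (23,24).
Selected 8 shows.

8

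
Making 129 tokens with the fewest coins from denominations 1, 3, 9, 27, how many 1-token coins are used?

129 − 4×27→21 − 2×9→3 − 1×3→0
Count of 1: 0

0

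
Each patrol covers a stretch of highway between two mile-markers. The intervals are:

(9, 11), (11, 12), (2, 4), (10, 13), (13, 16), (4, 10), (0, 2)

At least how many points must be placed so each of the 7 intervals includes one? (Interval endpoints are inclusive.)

4

Process intervals by earliest right end; each time one isn't hit yet, stab at its right endpoint.
Sorted: [0,2] [2,4] [4,10] [9,11] [11,12] [10,13] [13,16]
{[0,2],[2,4]} hit by 2; {[4,10],[9,11]} hit by 10; {[11,12],[10,13]} hit by 12; {[13,16]} hit by 16.
Points: 2, 10, 12, 16 (4 total).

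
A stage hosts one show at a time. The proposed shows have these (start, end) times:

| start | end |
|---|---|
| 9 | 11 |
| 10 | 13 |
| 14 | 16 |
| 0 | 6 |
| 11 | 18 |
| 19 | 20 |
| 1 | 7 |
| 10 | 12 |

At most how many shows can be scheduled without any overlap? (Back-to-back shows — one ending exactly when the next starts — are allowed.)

4

Sort by end time and greedily take each interval whose start is ≥ the last chosen end.
Sorted by end: (0,6)  (1,7)  (9,11)  (10,12)  (10,13)  (14,16)  (11,18)  (19,20)
take (0,6); take (9,11); skip (10,13); take (14,16); take (19,20).
Selected 4 shows.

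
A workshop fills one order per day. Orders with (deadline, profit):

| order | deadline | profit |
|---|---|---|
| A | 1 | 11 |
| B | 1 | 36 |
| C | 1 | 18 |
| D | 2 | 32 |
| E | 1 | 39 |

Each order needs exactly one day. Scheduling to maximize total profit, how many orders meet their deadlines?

2

Take jobs in profit order; each goes to the latest open slot no later than its deadline.
Profit order: E=39 B=36 D=32 C=18 A=11
Assign: E→slot 1, B skipped, D→slot 2, C skipped, A skipped.
Slots: [1:E] [2:D]
2 of 5 scheduled.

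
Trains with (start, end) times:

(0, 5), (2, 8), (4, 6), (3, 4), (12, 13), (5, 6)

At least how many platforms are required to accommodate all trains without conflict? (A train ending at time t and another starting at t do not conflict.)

The answer is the maximum number of intervals overlapping at any instant.
Events (time:±→running): 0:+→1 2:+→2 3:+→3 … peak 3.

3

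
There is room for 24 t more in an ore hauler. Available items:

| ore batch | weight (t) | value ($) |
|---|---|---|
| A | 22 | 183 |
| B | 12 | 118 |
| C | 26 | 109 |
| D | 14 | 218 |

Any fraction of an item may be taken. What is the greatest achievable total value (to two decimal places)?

316.33

Sort by value per unit weight and fill in that order.
Order: D (218/14=15.57) > B (118/12=9.83) > A (183/22=8.32) > C (109/26=4.19)
Fill: take D (14 @ 218) → take 10/12 of B → 98.33; 24/24 used.
Total value = 316.33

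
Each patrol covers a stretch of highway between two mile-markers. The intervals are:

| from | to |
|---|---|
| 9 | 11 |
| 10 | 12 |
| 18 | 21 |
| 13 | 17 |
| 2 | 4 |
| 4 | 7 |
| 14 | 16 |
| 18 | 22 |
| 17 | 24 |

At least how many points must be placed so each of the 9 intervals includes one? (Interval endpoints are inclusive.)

4

Process intervals by earliest right end; each time one isn't hit yet, stab at its right endpoint.
By right end: [2,4]  [4,7]  [9,11]  [10,12]  [14,16]  [13,17]  [18,21]  [18,22]  [17,24]
[2,4] uncovered → point at 4; [9,11] uncovered → point at 11; [14,16] uncovered → point at 16; [18,21] uncovered → point at 21.
Points: 4, 11, 16, 21 (4 total).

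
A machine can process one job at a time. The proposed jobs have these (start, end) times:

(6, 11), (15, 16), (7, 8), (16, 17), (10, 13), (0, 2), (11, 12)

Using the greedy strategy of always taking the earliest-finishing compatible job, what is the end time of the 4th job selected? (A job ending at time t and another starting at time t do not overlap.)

16

By end time: (0,2), (7,8), (6,11), (11,12), (10,13), (15,16), (16,17).
Pick (0,2); next start ≥ 2 → (7,8); next start ≥ 8 → (11,12); next start ≥ 12 → (15,16); next start ≥ 16 → (16,17).
Selected: (0,2) (7,8) (11,12) (15,16) (16,17)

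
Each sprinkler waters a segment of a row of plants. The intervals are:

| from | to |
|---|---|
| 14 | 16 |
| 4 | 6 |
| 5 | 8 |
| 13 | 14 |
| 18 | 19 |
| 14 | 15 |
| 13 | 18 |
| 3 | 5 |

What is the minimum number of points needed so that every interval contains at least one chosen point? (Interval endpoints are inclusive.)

3

Sort by right endpoint; whenever an interval is uncovered, place a point at its right end.
By right end: [3,5]  [4,6]  [5,8]  [13,14]  [14,15]  [14,16]  [13,18]  [18,19]
[3,5] uncovered → point at 5; [13,14] uncovered → point at 14; [18,19] uncovered → point at 19.
Points: 5, 14, 19 (3 total).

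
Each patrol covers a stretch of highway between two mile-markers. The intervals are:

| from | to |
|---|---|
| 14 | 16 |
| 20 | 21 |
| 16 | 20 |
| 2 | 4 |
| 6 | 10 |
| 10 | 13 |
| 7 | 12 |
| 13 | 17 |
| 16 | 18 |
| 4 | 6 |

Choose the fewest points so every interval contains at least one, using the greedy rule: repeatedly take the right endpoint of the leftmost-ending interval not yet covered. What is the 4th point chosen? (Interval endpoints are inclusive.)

21

Sorted: [2,4] [4,6] [6,10] [7,12] [10,13] [14,16] [13,17] [16,18] [16,20] [20,21]
{[2,4],[4,6]} hit by 4; {[6,10],[7,12],[10,13]} hit by 10; {[14,16],[13,17],[16,18],[16,20]} hit by 16; {[20,21]} hit by 21.
Points: 4, 10, 16, 21 (4 total).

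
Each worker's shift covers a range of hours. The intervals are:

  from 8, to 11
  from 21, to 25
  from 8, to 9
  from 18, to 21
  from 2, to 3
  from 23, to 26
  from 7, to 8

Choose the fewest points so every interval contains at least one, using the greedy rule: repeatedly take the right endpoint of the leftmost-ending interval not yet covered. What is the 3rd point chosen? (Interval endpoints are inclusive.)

21

Sort by right endpoint; whenever an interval is uncovered, place a point at its right end.
Sorted: [2,3] [7,8] [8,9] [8,11] [18,21] [21,25] [23,26]
{[2,3]} hit by 3; {[7,8],[8,9],[8,11]} hit by 8; {[18,21],[21,25]} hit by 21; {[23,26]} hit by 26.
Points: 3, 8, 21, 26 (4 total).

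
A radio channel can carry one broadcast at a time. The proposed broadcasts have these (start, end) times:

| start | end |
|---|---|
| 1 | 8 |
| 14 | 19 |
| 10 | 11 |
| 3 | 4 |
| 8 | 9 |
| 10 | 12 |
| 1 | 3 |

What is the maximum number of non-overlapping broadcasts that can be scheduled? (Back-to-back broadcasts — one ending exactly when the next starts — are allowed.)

5

Greedy by earliest finish: after sorting by end time, pick each interval compatible with the last pick.
By end time: (1,3), (3,4), (1,8), (8,9), (10,11), (10,12), (14,19).
Pick (1,3); next start ≥ 3 → (3,4); next start ≥ 4 → (8,9); next start ≥ 9 → (10,11); next start ≥ 11 → (14,19).
Selected 5 broadcasts.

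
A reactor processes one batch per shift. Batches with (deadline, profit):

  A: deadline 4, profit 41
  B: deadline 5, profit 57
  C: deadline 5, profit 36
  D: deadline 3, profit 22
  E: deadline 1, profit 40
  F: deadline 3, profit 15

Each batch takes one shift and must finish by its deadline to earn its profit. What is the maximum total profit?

Profit order: B=57 A=41 E=40 C=36 D=22 F=15
Assign: B→slot 5, A→slot 4, E→slot 1, C→slot 3, D→slot 2, F skipped.
Slots: [1:E] [2:D] [3:C] [4:A] [5:B]
Profit = 40 + 22 + 36 + 41 + 57 = 196

196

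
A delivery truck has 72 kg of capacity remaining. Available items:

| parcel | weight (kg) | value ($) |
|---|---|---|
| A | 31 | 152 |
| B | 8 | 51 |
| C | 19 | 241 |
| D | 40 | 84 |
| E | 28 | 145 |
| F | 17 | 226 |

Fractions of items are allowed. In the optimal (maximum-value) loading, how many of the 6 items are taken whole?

4

Greedy by value/weight ratio, highest first.
Order: F (226/17=13.29) > C (241/19=12.68) > B (51/8=6.38) > E (145/28=5.18) > A (152/31=4.90) > D (84/40=2.10)
Fill: take F (17 @ 226) → take C (19 @ 241) → take B (8 @ 51) → take E (28 @ 145); 72/72 used.
4 item(s) taken whole.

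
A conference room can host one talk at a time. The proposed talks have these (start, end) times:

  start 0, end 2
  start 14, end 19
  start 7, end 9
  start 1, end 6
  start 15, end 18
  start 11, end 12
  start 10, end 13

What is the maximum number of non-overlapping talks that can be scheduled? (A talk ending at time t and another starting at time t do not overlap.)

4

Sort by end time and greedily take each interval whose start is ≥ the last chosen end.
Sorted by end: (0,2)  (1,6)  (7,9)  (11,12)  (10,13)  (15,18)  (14,19)
take (0,2); skip (1,6); take (7,9); take (11,12); take (15,18).
Selected 4 talks.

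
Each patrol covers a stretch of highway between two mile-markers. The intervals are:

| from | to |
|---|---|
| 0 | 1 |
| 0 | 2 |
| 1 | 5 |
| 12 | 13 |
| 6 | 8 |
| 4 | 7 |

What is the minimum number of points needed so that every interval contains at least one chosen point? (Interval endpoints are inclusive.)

Process intervals by earliest right end; each time one isn't hit yet, stab at its right endpoint.
By right end: [0,1]  [0,2]  [1,5]  [4,7]  [6,8]  [12,13]
[0,1] uncovered → point at 1; [4,7] uncovered → point at 7; [12,13] uncovered → point at 13.
Points: 1, 7, 13 (3 total).

3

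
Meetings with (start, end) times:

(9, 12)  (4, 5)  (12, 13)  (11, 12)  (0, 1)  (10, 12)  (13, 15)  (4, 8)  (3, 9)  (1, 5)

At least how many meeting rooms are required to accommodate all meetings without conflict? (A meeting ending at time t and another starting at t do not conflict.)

Events (time:±→running): 0:+→1 1:-→0 1:+→1 3:+→2 4:+→3 4:+→4 … peak 4.

4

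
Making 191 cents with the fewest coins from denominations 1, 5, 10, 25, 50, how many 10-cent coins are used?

1

Greedy: take as many of the largest coin as possible, then repeat with the remainder.
191 = 3×50 + 1×25 + 1×10 + 1×5 + 1×1
Count of 10: 1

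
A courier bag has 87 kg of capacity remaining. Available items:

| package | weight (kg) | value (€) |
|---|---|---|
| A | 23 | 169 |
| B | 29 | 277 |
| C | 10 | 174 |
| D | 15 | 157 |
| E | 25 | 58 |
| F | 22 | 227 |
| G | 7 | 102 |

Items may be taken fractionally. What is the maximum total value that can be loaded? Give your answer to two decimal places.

Sort by value per unit weight and fill in that order.
Order: C (174/10=17.40) > G (102/7=14.57) > D (157/15=10.47) > F (227/22=10.32) > B (277/29=9.55) > A (169/23=7.35) > E (58/25=2.32)
Fill: take C (10 @ 174) → take G (7 @ 102) → take D (15 @ 157) → take F (22 @ 227) → take B (29 @ 277) → take 4/23 of A → 29.39; 87/87 used.
Total value = 966.39

966.39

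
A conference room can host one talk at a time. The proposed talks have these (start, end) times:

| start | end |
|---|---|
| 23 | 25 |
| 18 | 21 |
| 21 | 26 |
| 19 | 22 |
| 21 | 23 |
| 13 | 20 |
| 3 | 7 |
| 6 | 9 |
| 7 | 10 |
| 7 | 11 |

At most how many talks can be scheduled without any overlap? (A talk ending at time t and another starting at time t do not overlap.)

Sort by end time and greedily take each interval whose start is ≥ the last chosen end.
By end time: (3,7), (6,9), (7,10), (7,11), (13,20), (18,21), (19,22), (21,23), (23,25), (21,26).
Pick (3,7); next start ≥ 7 → (7,10); next start ≥ 10 → (13,20); next start ≥ 20 → (21,23); next start ≥ 23 → (23,25).
Selected 5 talks.

5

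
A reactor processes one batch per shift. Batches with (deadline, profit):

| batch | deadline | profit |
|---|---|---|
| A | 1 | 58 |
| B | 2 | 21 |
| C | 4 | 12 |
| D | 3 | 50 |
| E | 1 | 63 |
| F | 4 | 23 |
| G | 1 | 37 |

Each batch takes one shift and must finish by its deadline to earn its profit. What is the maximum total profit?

157

Take jobs in profit order; each goes to the latest open slot no later than its deadline.
Profit order: E=63 A=58 D=50 G=37 F=23 B=21 C=12
Assign: E→slot 1, A skipped, D→slot 3, G skipped, F→slot 4, B→slot 2, C skipped.
Slots: [1:E] [2:B] [3:D] [4:F]
Profit = 63 + 21 + 50 + 23 = 157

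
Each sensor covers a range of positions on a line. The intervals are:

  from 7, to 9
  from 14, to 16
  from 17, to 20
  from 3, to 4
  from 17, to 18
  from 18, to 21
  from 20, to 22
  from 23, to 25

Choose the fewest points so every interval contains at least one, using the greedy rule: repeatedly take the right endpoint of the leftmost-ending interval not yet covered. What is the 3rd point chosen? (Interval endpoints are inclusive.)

Sort by right endpoint; whenever an interval is uncovered, place a point at its right end.
Sorted: [3,4] [7,9] [14,16] [17,18] [17,20] [18,21] [20,22] [23,25]
{[3,4]} hit by 4; {[7,9]} hit by 9; {[14,16]} hit by 16; {[17,18],[17,20],[18,21]} hit by 18; {[20,22]} hit by 22; {[23,25]} hit by 25.
Points: 4, 9, 16, 18, 22, 25 (6 total).

16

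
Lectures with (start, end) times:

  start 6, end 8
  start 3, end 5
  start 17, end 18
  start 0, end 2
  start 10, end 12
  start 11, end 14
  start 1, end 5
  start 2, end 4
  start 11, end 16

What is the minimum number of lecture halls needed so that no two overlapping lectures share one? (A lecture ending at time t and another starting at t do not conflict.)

3

The answer is the maximum number of intervals overlapping at any instant.
starts: [0, 1, 2, 3, 6, 10, 11, 11, 17]
ends:   [2, 4, 5, 5, 8, 12, 14, 16, 18]
s0→1 s1→2 e2→1 s2→2 s3→3  — peak 3.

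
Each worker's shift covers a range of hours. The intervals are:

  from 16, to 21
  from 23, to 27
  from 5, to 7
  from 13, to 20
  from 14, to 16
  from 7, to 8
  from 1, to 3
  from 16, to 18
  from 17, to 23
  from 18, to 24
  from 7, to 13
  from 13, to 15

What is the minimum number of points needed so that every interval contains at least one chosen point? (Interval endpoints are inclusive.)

5

Process intervals by earliest right end; each time one isn't hit yet, stab at its right endpoint.
Sorted: [1,3] [5,7] [7,8] [7,13] [13,15] [14,16] [16,18] [13,20] [16,21] [17,23] [18,24] [23,27]
{[1,3]} hit by 3; {[5,7],[7,8],[7,13]} hit by 7; {[13,15],[14,16]} hit by 15; {[16,18],[13,20],[16,21],[17,23],[18,24]} hit by 18; {[23,27]} hit by 27.
Points: 3, 7, 15, 18, 27 (5 total).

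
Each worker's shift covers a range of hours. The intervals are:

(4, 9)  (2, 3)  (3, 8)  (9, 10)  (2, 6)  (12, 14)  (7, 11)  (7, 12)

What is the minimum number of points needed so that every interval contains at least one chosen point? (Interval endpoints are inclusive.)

Sort by right endpoint; whenever an interval is uncovered, place a point at its right end.
By right end: [2,3]  [2,6]  [3,8]  [4,9]  [9,10]  [7,11]  [7,12]  [12,14]
[2,3] uncovered → point at 3; [4,9] uncovered → point at 9; [12,14] uncovered → point at 14.
Points: 3, 9, 14 (3 total).

3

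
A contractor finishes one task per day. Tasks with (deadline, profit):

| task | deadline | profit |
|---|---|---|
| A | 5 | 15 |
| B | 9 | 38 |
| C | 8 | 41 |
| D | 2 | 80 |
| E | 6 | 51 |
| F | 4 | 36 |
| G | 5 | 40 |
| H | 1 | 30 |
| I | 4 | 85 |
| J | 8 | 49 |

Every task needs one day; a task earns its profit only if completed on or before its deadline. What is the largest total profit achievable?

450

By profit: I(d4,85), D(d2,80), E(d6,51), J(d8,49), C(d8,41), G(d5,40), B(d9,38), F(d4,36), H(d1,30), A(d5,15)
I→slot 4; D→slot 2; E→slot 6; J→slot 8; C→slot 7; G→slot 5; B→slot 9; F→slot 3; H→slot 1; A skipped.
Profit = 30 + 80 + 36 + 85 + 40 + 51 + 41 + 49 + 38 = 450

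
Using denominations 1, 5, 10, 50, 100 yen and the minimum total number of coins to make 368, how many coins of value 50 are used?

1

Use the largest denomination that fits, subtract, and repeat.
368 = 3×100 + 1×50 + 1×10 + 1×5 + 3×1
Count of 50: 1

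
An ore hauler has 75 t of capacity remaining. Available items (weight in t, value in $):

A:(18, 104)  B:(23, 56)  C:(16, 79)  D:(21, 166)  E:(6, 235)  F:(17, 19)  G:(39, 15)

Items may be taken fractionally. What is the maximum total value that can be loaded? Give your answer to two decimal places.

618.09

Order: E (235/6=39.17) > D (166/21=7.90) > A (104/18=5.78) > C (79/16=4.94) > B (56/23=2.43) > F (19/17=1.12) > G (15/39=0.38)
Fill: take E (6 @ 235) → take D (21 @ 166) → take A (18 @ 104) → take C (16 @ 79) → take 14/23 of B → 34.09; 75/75 used.
Total value = 618.09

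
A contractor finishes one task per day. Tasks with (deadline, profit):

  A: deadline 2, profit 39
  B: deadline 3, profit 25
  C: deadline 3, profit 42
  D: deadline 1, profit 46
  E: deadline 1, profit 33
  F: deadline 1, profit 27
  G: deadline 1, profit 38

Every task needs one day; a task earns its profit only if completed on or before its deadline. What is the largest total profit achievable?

Sort by profit descending; place each in the latest free slot ≤ its deadline.
By profit: D(d1,46), C(d3,42), A(d2,39), G(d1,38), E(d1,33), F(d1,27), B(d3,25)
D→slot 1; C→slot 3; A→slot 2; G skipped; E skipped; F skipped; B skipped.
Profit = 46 + 39 + 42 = 127

127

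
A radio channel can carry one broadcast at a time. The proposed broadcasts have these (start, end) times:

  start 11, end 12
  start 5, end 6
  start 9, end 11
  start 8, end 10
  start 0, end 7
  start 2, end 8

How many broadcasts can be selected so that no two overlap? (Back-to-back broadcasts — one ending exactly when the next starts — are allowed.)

3

Sort by end time and greedily take each interval whose start is ≥ the last chosen end.
Sorted by end: (5,6)  (0,7)  (2,8)  (8,10)  (9,11)  (11,12)
take (5,6); take (8,10); take (11,12).
Selected 3 broadcasts.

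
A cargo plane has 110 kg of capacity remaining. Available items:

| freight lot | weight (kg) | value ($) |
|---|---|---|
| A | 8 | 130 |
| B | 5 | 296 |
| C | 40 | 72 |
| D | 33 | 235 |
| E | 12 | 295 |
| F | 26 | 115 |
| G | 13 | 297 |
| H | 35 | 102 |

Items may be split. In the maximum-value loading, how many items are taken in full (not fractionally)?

6

Sort by value per unit weight and fill in that order.
Order: B (296/5=59.20) > E (295/12=24.58) > G (297/13=22.85) > A (130/8=16.25) > D (235/33=7.12) > F (115/26=4.42) > H (102/35=2.91) > C (72/40=1.80)
Fill: take B (5 @ 296) → take E (12 @ 295) → take G (13 @ 297) → take A (8 @ 130) → take D (33 @ 235) → take F (26 @ 115) → take 13/35 of H → 37.89; 110/110 used.
6 item(s) taken whole; one partial (take 13/35 of H).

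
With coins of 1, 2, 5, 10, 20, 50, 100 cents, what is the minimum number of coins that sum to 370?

Greedy: take as many of the largest coin as possible, then repeat with the remainder.
370 − 3×100→70 − 1×50→20 − 1×20→0
Total coins = 3 + 1 + 1 = 5

5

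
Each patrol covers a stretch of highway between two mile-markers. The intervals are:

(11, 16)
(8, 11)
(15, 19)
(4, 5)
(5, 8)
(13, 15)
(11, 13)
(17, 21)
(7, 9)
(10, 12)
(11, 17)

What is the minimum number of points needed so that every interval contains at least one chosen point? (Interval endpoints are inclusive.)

5

Sorted: [4,5] [5,8] [7,9] [8,11] [10,12] [11,13] [13,15] [11,16] [11,17] [15,19] [17,21]
{[4,5],[5,8]} hit by 5; {[7,9],[8,11]} hit by 9; {[10,12],[11,13]} hit by 12; {[13,15],[11,16],[11,17],[15,19]} hit by 15; {[17,21]} hit by 21.
Points: 5, 9, 12, 15, 21 (5 total).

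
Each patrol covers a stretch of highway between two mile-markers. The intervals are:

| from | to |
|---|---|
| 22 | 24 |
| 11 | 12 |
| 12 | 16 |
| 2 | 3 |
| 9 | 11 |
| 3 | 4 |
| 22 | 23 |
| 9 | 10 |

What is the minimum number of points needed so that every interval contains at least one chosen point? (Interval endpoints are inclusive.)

4

Process intervals by earliest right end; each time one isn't hit yet, stab at its right endpoint.
Sorted: [2,3] [3,4] [9,10] [9,11] [11,12] [12,16] [22,23] [22,24]
{[2,3],[3,4]} hit by 3; {[9,10],[9,11]} hit by 10; {[11,12],[12,16]} hit by 12; {[22,23],[22,24]} hit by 23.
Points: 3, 10, 12, 23 (4 total).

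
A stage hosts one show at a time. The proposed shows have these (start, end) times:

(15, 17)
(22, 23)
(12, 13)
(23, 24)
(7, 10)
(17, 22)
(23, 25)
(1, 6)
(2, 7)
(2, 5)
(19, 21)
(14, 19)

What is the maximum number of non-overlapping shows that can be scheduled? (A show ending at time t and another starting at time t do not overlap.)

By end time: (2,5), (1,6), (2,7), (7,10), (12,13), (15,17), (14,19), (19,21), (17,22), (22,23), (23,24), (23,25).
Pick (2,5); next start ≥ 5 → (7,10); next start ≥ 10 → (12,13); next start ≥ 13 → (15,17); next start ≥ 17 → (19,21); next start ≥ 21 → (22,23); next start ≥ 23 → (23,24).
Selected 7 shows.

7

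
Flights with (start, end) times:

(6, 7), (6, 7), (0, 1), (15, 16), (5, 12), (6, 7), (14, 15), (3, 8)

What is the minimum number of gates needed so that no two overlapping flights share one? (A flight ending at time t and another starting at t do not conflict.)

5

Count concurrent intervals with a sweep; the peak is the room count.
starts: [0, 3, 5, 6, 6, 6, 14, 15]
ends:   [1, 7, 7, 7, 8, 12, 15, 16]
s0→1 e1→0 s3→1 s5→2 s6→3 s6→4 s6→5  — peak 5.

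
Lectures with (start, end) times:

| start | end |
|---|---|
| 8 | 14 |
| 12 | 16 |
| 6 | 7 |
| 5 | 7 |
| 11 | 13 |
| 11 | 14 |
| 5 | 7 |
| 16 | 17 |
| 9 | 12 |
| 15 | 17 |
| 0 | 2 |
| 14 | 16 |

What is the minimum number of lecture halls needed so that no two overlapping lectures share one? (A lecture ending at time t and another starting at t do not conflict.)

4

The answer is the maximum number of intervals overlapping at any instant.
starts: [0, 5, 5, 6, 8, 9, 11, 11, 12, 14, 15, 16]
ends:   [2, 7, 7, 7, 12, 13, 14, 14, 16, 16, 17, 17]
s0→1 e2→0 s5→1 s5→2 s6→3 e7→2 e7→1 e7→0 s8→1 s9→2 s11→3 s11→4  — peak 4.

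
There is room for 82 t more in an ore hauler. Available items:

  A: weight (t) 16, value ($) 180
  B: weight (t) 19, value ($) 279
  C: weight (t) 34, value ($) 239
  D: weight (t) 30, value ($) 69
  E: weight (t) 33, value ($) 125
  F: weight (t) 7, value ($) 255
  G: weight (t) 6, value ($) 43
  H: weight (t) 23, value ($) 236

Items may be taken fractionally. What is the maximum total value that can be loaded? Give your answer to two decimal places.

1070.32

Greedy by value/weight ratio, highest first.
Order: F (255/7=36.43) > B (279/19=14.68) > A (180/16=11.25) > H (236/23=10.26) > G (43/6=7.17) > C (239/34=7.03) > E (125/33=3.79) > D (69/30=2.30)
Fill: take F (7 @ 255) → take B (19 @ 279) → take A (16 @ 180) → take H (23 @ 236) → take G (6 @ 43) → take 11/34 of C → 77.32; 82/82 used.
Total value = 1070.32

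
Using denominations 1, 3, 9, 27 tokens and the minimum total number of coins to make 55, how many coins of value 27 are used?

Use the largest denomination that fits, subtract, and repeat.
55 = 2×27 + 1×1
Count of 27: 2

2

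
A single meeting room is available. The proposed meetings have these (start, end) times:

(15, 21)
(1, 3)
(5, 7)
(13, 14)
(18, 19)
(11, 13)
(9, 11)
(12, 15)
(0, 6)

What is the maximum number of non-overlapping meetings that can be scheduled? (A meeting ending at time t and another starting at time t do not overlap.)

6

By end time: (1,3), (0,6), (5,7), (9,11), (11,13), (13,14), (12,15), (18,19), (15,21).
Pick (1,3); next start ≥ 3 → (5,7); next start ≥ 7 → (9,11); next start ≥ 11 → (11,13); next start ≥ 13 → (13,14); next start ≥ 14 → (18,19).
Selected 6 meetings.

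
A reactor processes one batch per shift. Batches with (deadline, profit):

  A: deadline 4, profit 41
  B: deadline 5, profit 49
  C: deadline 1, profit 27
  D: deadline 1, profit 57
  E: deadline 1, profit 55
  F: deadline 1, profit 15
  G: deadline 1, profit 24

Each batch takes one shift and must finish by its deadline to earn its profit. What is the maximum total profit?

By profit: D(d1,57), E(d1,55), B(d5,49), A(d4,41), C(d1,27), G(d1,24), F(d1,15)
D→slot 1; E skipped; B→slot 5; A→slot 4; C skipped; G skipped; F skipped.
Profit = 57 + 41 + 49 = 147

147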